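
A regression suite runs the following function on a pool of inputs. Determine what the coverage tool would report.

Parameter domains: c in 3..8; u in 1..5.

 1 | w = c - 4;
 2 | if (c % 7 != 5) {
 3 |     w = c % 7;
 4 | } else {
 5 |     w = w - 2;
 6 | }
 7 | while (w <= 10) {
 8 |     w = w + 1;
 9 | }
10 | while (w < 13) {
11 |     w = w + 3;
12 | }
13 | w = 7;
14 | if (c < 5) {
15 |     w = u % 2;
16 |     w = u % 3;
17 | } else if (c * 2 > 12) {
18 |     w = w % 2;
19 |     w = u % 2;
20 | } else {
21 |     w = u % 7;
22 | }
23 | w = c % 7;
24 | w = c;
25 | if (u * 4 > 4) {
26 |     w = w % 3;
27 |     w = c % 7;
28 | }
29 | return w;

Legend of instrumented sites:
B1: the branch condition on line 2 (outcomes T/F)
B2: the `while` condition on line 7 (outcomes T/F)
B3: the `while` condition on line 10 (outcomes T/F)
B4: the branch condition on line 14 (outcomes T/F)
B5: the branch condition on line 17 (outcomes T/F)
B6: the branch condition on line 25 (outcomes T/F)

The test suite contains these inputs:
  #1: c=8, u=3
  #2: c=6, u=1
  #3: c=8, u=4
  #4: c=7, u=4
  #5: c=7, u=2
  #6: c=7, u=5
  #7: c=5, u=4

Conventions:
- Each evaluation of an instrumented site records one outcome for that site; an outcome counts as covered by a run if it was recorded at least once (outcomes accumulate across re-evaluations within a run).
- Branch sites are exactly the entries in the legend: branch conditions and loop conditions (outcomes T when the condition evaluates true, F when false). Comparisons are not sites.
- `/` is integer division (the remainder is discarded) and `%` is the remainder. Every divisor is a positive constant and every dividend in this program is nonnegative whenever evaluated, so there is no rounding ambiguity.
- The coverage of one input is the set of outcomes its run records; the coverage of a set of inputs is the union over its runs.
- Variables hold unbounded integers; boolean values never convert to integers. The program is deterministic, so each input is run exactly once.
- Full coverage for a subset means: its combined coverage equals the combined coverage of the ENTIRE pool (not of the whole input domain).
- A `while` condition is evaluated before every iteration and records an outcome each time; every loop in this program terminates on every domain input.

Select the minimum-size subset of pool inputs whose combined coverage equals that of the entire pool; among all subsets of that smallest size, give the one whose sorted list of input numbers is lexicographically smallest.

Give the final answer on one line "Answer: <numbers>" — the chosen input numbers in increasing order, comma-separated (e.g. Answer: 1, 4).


run #1 (c=8, u=3) runs B1->T, B2->T, B2->T, B2->T, B2->T, B2->T, B2->T, B2->T, B2->T, B2->T, B2->T, B2->F, B3->T, B3->F, ...; records B1=T, B2=T, B2=F, B3=T, B3=F, B4=F, B5=T, B6=T
run #2 (c=6, u=1) runs B1->T, B2->T, B2->T, B2->T, B2->T, B2->T, B2->F, B3->T, B3->F, B4->F, B5->F, B6->F; records B1=T, B2=T, B2=F, B3=T, B3=F, B4=F, B5=F, B6=F
run #3 (c=8, u=4) runs B1->T, B2->T, B2->T, B2->T, B2->T, B2->T, B2->T, B2->T, B2->T, B2->T, B2->T, B2->F, B3->T, B3->F, ...; records B1=T, B2=T, B2=F, B3=T, B3=F, B4=F, B5=T, B6=T
run #4 (c=7, u=4) runs B1->T, B2->T, B2->T, B2->T, B2->T, B2->T, B2->T, B2->T, B2->T, B2->T, B2->T, B2->T, B2->F, B3->T, ...; records B1=T, B2=T, B2=F, B3=T, B3=F, B4=F, B5=T, B6=T
run #5 (c=7, u=2) runs B1->T, B2->T, B2->T, B2->T, B2->T, B2->T, B2->T, B2->T, B2->T, B2->T, B2->T, B2->T, B2->F, B3->T, ...; records B1=T, B2=T, B2=F, B3=T, B3=F, B4=F, B5=T, B6=T
run #6 (c=7, u=5) runs B1->T, B2->T, B2->T, B2->T, B2->T, B2->T, B2->T, B2->T, B2->T, B2->T, B2->T, B2->T, B2->F, B3->T, ...; records B1=T, B2=T, B2=F, B3=T, B3=F, B4=F, B5=T, B6=T
run #7 (c=5, u=4) runs B1->F, B2->T, B2->T, B2->T, B2->T, B2->T, B2->T, B2->T, B2->T, B2->T, B2->T, B2->T, B2->T, B2->F, ...; records B1=F, B2=T, B2=F, B3=T, B3=F, B4=F, B5=F, B6=T
union over all inputs: B1=T, B1=F, B2=T, B2=F, B3=T, B3=F, B4=F, B5=T, B5=F, B6=T, B6=F (11 outcomes)
size 1 is not enough: best union over all size-1 subsets is 8/11
size 2 is not enough: best union over all size-2 subsets is 10/11
at size 3, {1, 2, 7} reaches all 11 outcomes; every lexicographically earlier size-3 subset fails
Answer: 1, 2, 7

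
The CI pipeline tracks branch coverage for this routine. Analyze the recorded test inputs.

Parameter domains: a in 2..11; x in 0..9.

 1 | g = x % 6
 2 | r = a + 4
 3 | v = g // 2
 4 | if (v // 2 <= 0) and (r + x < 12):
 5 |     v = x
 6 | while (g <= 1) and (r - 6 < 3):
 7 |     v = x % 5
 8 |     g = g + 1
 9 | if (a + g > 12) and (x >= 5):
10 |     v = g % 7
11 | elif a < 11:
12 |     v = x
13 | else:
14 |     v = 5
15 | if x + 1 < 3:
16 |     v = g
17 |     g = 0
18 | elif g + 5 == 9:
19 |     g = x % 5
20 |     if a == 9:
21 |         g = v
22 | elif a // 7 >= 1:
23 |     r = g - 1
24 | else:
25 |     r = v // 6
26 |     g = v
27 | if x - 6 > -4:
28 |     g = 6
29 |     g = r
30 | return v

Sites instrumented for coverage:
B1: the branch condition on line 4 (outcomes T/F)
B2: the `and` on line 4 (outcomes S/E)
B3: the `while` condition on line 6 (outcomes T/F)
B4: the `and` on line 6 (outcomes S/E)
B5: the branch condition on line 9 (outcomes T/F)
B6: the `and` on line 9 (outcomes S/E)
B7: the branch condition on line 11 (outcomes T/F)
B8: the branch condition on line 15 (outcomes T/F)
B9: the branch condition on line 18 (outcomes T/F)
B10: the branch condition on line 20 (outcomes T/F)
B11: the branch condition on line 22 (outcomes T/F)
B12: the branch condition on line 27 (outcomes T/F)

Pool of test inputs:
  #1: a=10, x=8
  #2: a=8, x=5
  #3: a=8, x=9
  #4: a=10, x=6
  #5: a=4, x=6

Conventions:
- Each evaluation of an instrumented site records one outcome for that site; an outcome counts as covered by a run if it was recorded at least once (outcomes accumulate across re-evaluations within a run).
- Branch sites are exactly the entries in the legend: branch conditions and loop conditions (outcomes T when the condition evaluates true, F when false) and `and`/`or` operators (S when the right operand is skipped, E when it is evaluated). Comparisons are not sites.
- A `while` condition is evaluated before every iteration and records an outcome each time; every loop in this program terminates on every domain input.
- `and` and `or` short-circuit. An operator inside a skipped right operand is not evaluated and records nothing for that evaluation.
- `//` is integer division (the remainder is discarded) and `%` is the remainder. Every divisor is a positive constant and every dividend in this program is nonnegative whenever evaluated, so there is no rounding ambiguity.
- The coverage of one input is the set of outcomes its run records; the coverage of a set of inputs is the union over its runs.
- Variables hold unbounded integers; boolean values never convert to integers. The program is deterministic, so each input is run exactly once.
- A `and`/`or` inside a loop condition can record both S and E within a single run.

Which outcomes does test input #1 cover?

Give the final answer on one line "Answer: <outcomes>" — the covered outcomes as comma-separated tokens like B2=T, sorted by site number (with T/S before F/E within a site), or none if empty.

Tracing the run of input #1 (a=10, x=8):
  B2->E, B1->F, B4->S, B3->F, B6->S, B5->F, B7->T, B8->F, B9->F, B11->T
  B12->T
as a set, this run covers: B1=F, B2=E, B3=F, B4=S, B5=F, B6=S, B7=T, B8=F, B9=F, B11=T, B12=T

Answer: B1=F, B2=E, B3=F, B4=S, B5=F, B6=S, B7=T, B8=F, B9=F, B11=T, B12=T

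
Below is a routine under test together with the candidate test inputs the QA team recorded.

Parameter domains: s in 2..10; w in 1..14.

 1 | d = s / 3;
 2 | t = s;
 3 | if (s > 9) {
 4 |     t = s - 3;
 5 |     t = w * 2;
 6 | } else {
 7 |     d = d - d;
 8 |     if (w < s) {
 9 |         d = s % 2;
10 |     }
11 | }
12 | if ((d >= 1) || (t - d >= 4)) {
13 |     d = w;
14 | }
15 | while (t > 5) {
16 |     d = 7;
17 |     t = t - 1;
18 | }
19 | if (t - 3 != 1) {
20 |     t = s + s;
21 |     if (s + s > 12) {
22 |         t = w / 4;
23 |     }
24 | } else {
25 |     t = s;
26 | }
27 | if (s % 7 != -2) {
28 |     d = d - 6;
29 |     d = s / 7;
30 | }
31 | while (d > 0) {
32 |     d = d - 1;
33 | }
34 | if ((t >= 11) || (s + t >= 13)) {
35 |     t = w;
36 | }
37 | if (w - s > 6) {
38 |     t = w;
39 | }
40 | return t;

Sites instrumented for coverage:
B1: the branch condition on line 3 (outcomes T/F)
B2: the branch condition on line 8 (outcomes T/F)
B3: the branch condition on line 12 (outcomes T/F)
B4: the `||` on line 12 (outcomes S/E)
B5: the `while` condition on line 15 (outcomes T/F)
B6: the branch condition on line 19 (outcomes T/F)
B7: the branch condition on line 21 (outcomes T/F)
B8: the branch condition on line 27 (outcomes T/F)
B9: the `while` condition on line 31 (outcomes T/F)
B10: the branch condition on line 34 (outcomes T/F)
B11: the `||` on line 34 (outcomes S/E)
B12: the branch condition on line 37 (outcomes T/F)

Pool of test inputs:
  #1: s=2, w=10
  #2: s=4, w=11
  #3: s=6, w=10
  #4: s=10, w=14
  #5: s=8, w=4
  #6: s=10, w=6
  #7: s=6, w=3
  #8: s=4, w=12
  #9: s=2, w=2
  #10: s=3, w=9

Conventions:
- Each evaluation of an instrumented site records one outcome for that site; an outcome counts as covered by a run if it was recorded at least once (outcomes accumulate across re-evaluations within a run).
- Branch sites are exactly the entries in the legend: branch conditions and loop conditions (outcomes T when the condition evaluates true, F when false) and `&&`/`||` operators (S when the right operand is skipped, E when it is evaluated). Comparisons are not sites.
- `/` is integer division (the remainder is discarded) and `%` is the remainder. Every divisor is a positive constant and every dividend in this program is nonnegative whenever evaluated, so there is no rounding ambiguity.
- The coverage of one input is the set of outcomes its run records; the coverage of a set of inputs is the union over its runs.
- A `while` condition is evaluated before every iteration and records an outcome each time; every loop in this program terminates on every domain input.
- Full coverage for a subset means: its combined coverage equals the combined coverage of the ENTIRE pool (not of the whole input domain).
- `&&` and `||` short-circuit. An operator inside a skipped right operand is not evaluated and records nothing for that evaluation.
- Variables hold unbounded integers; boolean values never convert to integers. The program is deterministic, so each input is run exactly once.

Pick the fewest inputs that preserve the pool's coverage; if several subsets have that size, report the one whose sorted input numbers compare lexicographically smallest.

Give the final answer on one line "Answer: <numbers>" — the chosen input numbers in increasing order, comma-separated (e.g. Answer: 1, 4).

run #1 (s=2, w=10) runs B1->F, B2->F, B4->E, B3->F, B5->F, B6->T, B7->F, B8->T, B9->F, B11->E, B10->F, B12->T; records B1=F, B2=F, B3=F, B4=E, B5=F, B6=T, B7=F, B8=T, B9=F, B10=F, B11=E, B12=T
run #2 (s=4, w=11) runs B1->F, B2->F, B4->E, B3->T, B5->F, B6->F, B8->T, B9->F, B11->E, B10->F, B12->T; records B1=F, B2=F, B3=T, B4=E, B5=F, B6=F, B8=T, B9=F, B10=F, B11=E, B12=T
run #3 (s=6, w=10) runs B1->F, B2->F, B4->E, B3->T, B5->T, B5->F, B6->T, B7->F, B8->T, B9->F, B11->S, B10->T, B12->F; records B1=F, B2=F, B3=T, B4=E, B5=T, B5=F, B6=T, B7=F, B8=T, B9=F, B10=T, B11=S, B12=F
run #4 (s=10, w=14) runs B1->T, B4->S, B3->T, B5->T, B5->T, B5->T, B5->T, B5->T, B5->T, B5->T, B5->T, B5->T, B5->T, B5->T, ...; records B1=T, B3=T, B4=S, B5=T, B5=F, B6=T, B7=T, B8=T, B9=T, B9=F, B10=T, B11=E, B12=F
run #5 (s=8, w=4) runs B1->F, B2->T, B4->E, B3->T, B5->T, B5->T, B5->T, B5->F, B6->T, B7->T, B8->T, B9->T, B9->F, B11->E, ...; records B1=F, B2=T, B3=T, B4=E, B5=T, B5=F, B6=T, B7=T, B8=T, B9=T, B9=F, B10=F, B11=E, B12=F
run #6 (s=10, w=6) runs B1->T, B4->S, B3->T, B5->T, B5->T, B5->T, B5->T, B5->T, B5->T, B5->T, B5->F, B6->T, B7->T, B8->T, ...; records B1=T, B3=T, B4=S, B5=T, B5=F, B6=T, B7=T, B8=T, B9=T, B9=F, B10=F, B11=E, B12=F
run #7 (s=6, w=3) runs B1->F, B2->T, B4->E, B3->T, B5->T, B5->F, B6->T, B7->F, B8->T, B9->F, B11->S, B10->T, B12->F; records B1=F, B2=T, B3=T, B4=E, B5=T, B5=F, B6=T, B7=F, B8=T, B9=F, B10=T, B11=S, B12=F
run #8 (s=4, w=12) runs B1->F, B2->F, B4->E, B3->T, B5->F, B6->F, B8->T, B9->F, B11->E, B10->F, B12->T; records B1=F, B2=F, B3=T, B4=E, B5=F, B6=F, B8=T, B9=F, B10=F, B11=E, B12=T
run #9 (s=2, w=2) runs B1->F, B2->F, B4->E, B3->F, B5->F, B6->T, B7->F, B8->T, B9->F, B11->E, B10->F, B12->F; records B1=F, B2=F, B3=F, B4=E, B5=F, B6=T, B7=F, B8=T, B9=F, B10=F, B11=E, B12=F
run #10 (s=3, w=9) runs B1->F, B2->F, B4->E, B3->F, B5->F, B6->T, B7->F, B8->T, B9->F, B11->E, B10->F, B12->F; records B1=F, B2=F, B3=F, B4=E, B5=F, B6=T, B7=F, B8=T, B9=F, B10=F, B11=E, B12=F
the full pool covers 23 outcomes: B1=T, B1=F, B2=T, B2=F, B3=T, B3=F, B4=S, B4=E, B5=T, B5=F, B6=T, B6=F, B7=T, B7=F, B8=T, B9=T, B9=F, B10=T, B10=F, B11=S, B11=E, B12=T, B12=F
size 1 is not enough: best union over all size-1 subsets is 14/23
size 2 is not enough: best union over all size-2 subsets is 20/23
size 3 is not enough: best union over all size-3 subsets is 22/23
inputs {1, 2, 4, 7} (size 4) cover everything; no size-4 subset with a lexicographically smaller index list covers all 23

Answer: 1, 2, 4, 7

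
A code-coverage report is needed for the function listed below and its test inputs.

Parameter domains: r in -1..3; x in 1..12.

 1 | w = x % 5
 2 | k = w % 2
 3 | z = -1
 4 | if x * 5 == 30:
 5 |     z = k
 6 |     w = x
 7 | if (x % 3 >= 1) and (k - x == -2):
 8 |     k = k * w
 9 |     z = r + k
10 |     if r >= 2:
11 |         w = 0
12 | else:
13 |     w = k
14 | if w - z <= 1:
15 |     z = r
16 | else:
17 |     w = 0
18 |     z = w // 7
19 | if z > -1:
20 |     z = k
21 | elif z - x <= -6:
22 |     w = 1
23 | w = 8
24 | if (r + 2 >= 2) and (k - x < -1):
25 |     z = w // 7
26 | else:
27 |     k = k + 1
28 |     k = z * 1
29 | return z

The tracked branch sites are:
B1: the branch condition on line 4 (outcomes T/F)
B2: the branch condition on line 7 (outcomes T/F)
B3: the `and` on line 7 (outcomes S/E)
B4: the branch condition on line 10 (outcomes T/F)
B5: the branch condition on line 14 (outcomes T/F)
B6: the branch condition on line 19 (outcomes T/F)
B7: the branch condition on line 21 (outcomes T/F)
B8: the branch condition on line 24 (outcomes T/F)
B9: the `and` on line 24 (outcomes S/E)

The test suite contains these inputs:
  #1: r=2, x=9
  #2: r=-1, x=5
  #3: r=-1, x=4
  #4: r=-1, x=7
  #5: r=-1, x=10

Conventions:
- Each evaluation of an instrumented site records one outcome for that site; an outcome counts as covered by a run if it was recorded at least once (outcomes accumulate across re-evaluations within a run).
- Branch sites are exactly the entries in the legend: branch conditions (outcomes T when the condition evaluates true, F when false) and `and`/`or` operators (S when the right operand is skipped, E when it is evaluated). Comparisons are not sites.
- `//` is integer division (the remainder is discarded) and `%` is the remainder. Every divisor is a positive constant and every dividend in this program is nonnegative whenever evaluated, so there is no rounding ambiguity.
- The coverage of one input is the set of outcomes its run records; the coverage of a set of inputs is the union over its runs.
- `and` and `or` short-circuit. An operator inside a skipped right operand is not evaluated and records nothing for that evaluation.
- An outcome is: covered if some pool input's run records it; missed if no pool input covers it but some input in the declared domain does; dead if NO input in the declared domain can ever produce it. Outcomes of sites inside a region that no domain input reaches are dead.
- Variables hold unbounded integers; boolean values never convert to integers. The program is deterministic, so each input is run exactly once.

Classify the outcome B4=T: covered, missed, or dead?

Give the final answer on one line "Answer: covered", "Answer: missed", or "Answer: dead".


no pool input records B4=T
but domain input (r=2, x=2) does record it -> reachable, so missed
Answer: missed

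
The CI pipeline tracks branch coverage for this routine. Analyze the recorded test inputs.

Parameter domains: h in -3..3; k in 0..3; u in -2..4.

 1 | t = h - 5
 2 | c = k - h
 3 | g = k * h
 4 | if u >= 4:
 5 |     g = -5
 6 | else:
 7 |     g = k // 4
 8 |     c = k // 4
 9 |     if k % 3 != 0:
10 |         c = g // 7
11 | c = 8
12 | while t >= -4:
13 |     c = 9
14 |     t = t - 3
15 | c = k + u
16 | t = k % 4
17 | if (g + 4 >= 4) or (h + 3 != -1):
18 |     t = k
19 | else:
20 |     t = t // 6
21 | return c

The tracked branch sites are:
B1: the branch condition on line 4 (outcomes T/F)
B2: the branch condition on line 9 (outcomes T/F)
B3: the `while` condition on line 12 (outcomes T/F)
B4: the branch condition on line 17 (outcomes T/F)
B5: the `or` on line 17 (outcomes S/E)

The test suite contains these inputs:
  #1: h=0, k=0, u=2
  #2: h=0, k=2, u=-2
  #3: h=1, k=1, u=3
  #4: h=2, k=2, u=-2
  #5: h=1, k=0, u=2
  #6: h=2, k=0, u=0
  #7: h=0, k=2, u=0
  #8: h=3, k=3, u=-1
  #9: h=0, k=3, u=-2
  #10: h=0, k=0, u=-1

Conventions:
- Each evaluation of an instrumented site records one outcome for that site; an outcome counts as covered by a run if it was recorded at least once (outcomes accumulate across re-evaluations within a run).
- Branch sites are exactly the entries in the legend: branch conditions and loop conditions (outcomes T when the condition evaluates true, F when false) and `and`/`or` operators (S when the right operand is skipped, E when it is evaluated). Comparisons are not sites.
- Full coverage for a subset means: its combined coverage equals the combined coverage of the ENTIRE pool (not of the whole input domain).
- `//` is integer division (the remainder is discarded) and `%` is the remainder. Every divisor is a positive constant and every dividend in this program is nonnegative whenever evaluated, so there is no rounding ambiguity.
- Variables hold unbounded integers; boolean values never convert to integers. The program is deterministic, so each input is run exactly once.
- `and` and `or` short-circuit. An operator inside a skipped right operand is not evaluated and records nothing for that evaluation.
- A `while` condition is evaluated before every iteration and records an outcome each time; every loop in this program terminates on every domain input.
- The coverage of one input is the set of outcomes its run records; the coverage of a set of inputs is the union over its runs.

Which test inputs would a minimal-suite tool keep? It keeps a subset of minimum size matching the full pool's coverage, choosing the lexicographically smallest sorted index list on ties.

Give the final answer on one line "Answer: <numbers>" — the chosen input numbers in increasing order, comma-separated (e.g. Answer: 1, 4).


#1 (h=0, k=0, u=2) -> B1->F, B2->F, B3->F, B5->S, B4->T; covered: B1=F, B2=F, B3=F, B4=T, B5=S
#2 (h=0, k=2, u=-2) -> B1->F, B2->T, B3->F, B5->S, B4->T; covered: B1=F, B2=T, B3=F, B4=T, B5=S
#3 (h=1, k=1, u=3) -> B1->F, B2->T, B3->T, B3->F, B5->S, B4->T; covered: B1=F, B2=T, B3=T, B3=F, B4=T, B5=S
#4 (h=2, k=2, u=-2) -> B1->F, B2->T, B3->T, B3->F, B5->S, B4->T; covered: B1=F, B2=T, B3=T, B3=F, B4=T, B5=S
#5 (h=1, k=0, u=2) -> B1->F, B2->F, B3->T, B3->F, B5->S, B4->T; covered: B1=F, B2=F, B3=T, B3=F, B4=T, B5=S
#6 (h=2, k=0, u=0) -> B1->F, B2->F, B3->T, B3->F, B5->S, B4->T; covered: B1=F, B2=F, B3=T, B3=F, B4=T, B5=S
#7 (h=0, k=2, u=0) -> B1->F, B2->T, B3->F, B5->S, B4->T; covered: B1=F, B2=T, B3=F, B4=T, B5=S
#8 (h=3, k=3, u=-1) -> B1->F, B2->F, B3->T, B3->F, B5->S, B4->T; covered: B1=F, B2=F, B3=T, B3=F, B4=T, B5=S
#9 (h=0, k=3, u=-2) -> B1->F, B2->F, B3->F, B5->S, B4->T; covered: B1=F, B2=F, B3=F, B4=T, B5=S
#10 (h=0, k=0, u=-1) -> B1->F, B2->F, B3->F, B5->S, B4->T; covered: B1=F, B2=F, B3=F, B4=T, B5=S
together the pool reaches 7 outcomes: B1=F, B2=T, B2=F, B3=T, B3=F, B4=T, B5=S
checked all size-1 subsets: none covers 7 outcomes (max 6/7)
inputs {1, 3} (size 2) cover everything; no size-2 subset with a lexicographically smaller index list covers all 7
Answer: 1, 3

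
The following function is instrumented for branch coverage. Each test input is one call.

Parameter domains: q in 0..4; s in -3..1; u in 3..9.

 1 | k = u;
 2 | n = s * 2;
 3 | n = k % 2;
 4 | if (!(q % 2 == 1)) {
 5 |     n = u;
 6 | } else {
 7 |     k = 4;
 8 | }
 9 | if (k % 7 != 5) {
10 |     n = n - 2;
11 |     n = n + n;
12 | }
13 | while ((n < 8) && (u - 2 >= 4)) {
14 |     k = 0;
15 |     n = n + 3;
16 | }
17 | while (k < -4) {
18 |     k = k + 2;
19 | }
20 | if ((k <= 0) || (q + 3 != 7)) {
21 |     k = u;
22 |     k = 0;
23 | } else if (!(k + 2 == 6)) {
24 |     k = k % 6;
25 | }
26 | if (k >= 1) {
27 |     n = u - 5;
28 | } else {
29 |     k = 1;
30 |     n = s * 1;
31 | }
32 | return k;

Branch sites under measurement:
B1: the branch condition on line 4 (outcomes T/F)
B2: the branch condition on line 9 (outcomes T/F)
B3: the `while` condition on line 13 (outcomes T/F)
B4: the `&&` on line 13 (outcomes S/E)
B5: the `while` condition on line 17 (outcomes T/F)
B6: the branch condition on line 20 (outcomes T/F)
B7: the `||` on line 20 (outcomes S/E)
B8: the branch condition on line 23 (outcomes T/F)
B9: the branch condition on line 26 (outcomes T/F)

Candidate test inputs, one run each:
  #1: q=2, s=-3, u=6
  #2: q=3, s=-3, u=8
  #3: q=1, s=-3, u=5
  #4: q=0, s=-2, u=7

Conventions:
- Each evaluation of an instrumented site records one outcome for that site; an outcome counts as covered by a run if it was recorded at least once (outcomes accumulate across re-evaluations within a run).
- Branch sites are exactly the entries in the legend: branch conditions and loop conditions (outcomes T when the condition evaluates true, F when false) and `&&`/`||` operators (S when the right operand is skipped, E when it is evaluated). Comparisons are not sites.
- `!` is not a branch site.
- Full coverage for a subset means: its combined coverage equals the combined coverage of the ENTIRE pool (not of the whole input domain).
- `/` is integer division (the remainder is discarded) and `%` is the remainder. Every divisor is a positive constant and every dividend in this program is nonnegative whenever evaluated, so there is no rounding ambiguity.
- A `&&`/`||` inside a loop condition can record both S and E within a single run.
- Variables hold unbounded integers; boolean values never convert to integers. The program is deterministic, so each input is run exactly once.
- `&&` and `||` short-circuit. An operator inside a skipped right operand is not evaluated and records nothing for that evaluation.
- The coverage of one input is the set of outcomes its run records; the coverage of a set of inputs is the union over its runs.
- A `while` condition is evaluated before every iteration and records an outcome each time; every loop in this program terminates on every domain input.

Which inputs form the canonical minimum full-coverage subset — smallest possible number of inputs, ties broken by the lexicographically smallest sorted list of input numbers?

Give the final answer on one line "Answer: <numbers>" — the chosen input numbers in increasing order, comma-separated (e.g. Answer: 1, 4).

input #1, q=2, s=-3, u=6: events B1->T, B2->T, B4->S, B3->F, B5->F, B7->E, B6->T, B9->F; outcomes B1=T, B2=T, B3=F, B4=S, B5=F, B6=T, B7=E, B9=F
input #2, q=3, s=-3, u=8: events B1->F, B2->T, B4->E, B3->T, B4->E, B3->T, B4->E, B3->T, B4->E, B3->T, B4->S, B3->F, B5->F, B7->S, ...; outcomes B1=F, B2=T, B3=T, B3=F, B4=S, B4=E, B5=F, B6=T, B7=S, B9=F
input #3, q=1, s=-3, u=5: events B1->F, B2->T, B4->E, B3->F, B5->F, B7->E, B6->T, B9->F; outcomes B1=F, B2=T, B3=F, B4=E, B5=F, B6=T, B7=E, B9=F
input #4, q=0, s=-2, u=7: events B1->T, B2->T, B4->S, B3->F, B5->F, B7->E, B6->T, B9->F; outcomes B1=T, B2=T, B3=F, B4=S, B5=F, B6=T, B7=E, B9=F
union over all inputs: B1=T, B1=F, B2=T, B3=T, B3=F, B4=S, B4=E, B5=F, B6=T, B7=S, B7=E, B9=F (12 outcomes)
size 1 is not enough: best union over all size-1 subsets is 10/12
at size 2, {1, 2} reaches all 12 outcomes; every lexicographically earlier size-2 subset fails

Answer: 1, 2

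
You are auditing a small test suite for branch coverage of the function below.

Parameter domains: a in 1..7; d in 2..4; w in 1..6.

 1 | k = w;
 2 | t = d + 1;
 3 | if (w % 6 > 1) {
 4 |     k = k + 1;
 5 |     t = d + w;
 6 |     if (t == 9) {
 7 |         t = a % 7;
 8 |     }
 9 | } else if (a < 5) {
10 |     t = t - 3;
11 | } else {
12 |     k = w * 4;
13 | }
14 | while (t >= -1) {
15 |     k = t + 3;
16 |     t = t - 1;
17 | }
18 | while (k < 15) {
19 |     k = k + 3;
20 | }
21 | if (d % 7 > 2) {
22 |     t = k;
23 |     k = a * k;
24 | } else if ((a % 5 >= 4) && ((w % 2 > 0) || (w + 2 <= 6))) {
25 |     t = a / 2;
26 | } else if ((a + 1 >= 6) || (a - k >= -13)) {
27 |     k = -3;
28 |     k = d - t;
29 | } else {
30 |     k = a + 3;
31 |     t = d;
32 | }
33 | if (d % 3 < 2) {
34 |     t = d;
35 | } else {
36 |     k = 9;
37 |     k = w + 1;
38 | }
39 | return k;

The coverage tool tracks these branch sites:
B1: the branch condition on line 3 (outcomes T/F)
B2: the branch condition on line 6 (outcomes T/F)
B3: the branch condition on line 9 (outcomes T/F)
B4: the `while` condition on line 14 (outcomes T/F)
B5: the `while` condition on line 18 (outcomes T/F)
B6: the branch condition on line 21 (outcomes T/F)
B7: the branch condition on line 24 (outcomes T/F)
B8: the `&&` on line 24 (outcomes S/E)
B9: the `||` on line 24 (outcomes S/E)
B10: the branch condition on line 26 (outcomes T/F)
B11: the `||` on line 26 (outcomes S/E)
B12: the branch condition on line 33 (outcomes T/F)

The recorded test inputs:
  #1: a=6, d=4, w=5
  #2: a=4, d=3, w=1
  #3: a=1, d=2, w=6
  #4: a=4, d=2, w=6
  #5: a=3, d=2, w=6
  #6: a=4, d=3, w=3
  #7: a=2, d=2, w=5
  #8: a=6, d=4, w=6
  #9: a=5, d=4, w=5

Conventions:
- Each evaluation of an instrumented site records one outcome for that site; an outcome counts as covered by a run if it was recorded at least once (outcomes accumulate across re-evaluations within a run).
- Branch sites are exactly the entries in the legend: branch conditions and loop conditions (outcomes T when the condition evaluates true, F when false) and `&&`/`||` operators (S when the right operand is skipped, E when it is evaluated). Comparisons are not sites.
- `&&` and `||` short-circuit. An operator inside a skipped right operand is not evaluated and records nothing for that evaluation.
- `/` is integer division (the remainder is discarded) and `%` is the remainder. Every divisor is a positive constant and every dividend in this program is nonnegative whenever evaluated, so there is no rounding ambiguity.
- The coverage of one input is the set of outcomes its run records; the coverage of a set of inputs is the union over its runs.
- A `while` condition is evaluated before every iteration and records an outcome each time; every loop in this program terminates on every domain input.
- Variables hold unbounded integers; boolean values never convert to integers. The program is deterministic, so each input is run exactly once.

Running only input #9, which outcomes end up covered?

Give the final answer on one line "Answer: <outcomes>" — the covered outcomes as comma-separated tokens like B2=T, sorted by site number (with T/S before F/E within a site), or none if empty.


Running input #9 (a=5, d=4, w=5), event by event:
  B1->T, B2->T, B4->T, B4->T, B4->T, B4->T, B4->T, B4->T, B4->T, B4->F
  B5->T, B5->T, B5->T, B5->T, B5->T, B5->F, B6->T, B12->T
deduplicating events, the covered set is: B1=T, B2=T, B4=T, B4=F, B5=T, B5=F, B6=T, B12=T
Answer: B1=T, B2=T, B4=T, B4=F, B5=T, B5=F, B6=T, B12=T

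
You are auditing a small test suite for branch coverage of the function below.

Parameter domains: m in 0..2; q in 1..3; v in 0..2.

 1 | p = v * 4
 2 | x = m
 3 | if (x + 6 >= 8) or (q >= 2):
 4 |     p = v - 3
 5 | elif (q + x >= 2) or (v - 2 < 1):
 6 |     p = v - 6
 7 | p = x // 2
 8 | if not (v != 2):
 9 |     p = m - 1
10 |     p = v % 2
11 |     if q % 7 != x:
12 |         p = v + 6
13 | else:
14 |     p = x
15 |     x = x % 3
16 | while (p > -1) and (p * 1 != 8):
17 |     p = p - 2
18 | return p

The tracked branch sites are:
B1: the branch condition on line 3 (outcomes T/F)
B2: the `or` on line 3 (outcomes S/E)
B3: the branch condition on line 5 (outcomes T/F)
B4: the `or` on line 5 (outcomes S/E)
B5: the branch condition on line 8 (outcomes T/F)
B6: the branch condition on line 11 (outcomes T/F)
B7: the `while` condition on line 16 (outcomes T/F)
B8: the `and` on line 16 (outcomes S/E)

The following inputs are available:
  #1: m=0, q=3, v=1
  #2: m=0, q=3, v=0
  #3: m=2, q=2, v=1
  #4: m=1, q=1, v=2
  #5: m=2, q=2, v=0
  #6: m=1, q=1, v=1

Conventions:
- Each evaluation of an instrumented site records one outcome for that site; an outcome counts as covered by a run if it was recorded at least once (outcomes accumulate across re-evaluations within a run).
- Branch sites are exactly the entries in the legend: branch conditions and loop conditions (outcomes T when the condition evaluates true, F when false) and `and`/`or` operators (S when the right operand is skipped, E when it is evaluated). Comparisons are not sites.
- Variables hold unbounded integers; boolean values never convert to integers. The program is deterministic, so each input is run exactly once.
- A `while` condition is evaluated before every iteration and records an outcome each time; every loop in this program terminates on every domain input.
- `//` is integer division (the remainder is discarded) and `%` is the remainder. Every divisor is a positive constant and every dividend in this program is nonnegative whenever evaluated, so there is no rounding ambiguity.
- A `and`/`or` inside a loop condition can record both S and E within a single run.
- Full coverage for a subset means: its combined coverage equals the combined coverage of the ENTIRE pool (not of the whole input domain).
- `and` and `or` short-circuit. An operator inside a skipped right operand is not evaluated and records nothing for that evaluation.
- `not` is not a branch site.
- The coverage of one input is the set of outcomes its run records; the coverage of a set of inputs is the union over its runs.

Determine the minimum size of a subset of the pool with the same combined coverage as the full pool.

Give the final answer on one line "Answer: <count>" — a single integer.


#1 (m=0, q=3, v=1) -> B2->E, B1->T, B5->F, B8->E, B7->T, B8->S, B7->F; covered: B1=T, B2=E, B5=F, B7=T, B7=F, B8=S, B8=E
#2 (m=0, q=3, v=0) -> B2->E, B1->T, B5->F, B8->E, B7->T, B8->S, B7->F; covered: B1=T, B2=E, B5=F, B7=T, B7=F, B8=S, B8=E
#3 (m=2, q=2, v=1) -> B2->S, B1->T, B5->F, B8->E, B7->T, B8->E, B7->T, B8->S, B7->F; covered: B1=T, B2=S, B5=F, B7=T, B7=F, B8=S, B8=E
#4 (m=1, q=1, v=2) -> B2->E, B1->F, B4->S, B3->T, B5->T, B6->F, B8->E, B7->T, B8->S, B7->F; covered: B1=F, B2=E, B3=T, B4=S, B5=T, B6=F, B7=T, B7=F, B8=S, B8=E
#5 (m=2, q=2, v=0) -> B2->S, B1->T, B5->F, B8->E, B7->T, B8->E, B7->T, B8->S, B7->F; covered: B1=T, B2=S, B5=F, B7=T, B7=F, B8=S, B8=E
#6 (m=1, q=1, v=1) -> B2->E, B1->F, B4->S, B3->T, B5->F, B8->E, B7->T, B8->S, B7->F; covered: B1=F, B2=E, B3=T, B4=S, B5=F, B7=T, B7=F, B8=S, B8=E
pool-wide coverage (13 outcomes): B1=T, B1=F, B2=S, B2=E, B3=T, B4=S, B5=T, B5=F, B6=F, B7=T, B7=F, B8=S, B8=E
every size-1 subset falls short of the 13 outcomes (best: 10/13)
inputs {3, 4} (size 2) cover everything; no size-2 subset with a lexicographically smaller index list covers all 13
Answer: 2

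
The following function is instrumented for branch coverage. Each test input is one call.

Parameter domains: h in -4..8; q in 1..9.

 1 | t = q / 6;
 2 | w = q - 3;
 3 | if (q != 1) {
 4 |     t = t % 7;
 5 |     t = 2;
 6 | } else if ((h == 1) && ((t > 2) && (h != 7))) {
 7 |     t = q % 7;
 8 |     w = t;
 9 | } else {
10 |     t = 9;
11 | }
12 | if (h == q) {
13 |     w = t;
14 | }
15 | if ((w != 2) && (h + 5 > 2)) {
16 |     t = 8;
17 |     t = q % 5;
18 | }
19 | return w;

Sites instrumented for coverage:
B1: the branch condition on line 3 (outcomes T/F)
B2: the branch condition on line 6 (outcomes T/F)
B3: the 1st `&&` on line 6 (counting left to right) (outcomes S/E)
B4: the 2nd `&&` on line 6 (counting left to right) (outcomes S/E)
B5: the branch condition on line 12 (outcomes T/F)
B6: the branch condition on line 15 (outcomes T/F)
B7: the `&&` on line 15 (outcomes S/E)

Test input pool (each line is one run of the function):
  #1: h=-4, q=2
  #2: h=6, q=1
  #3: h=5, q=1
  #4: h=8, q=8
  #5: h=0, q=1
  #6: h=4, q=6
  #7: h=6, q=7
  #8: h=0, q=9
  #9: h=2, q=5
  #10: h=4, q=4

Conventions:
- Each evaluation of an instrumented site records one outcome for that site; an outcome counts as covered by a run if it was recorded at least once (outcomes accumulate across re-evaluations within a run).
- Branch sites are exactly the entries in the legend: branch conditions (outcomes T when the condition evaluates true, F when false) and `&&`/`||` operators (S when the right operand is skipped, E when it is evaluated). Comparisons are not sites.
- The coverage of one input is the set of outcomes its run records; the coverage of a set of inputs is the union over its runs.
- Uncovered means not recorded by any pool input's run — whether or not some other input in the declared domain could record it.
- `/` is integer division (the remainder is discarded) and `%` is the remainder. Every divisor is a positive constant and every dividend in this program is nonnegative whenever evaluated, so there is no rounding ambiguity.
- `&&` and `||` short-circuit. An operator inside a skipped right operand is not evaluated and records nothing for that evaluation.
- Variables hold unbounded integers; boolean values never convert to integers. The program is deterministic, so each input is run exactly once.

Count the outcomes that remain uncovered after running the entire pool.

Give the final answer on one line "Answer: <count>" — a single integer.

test 1 (h=-4, q=2) fires B1->T, B5->F, B7->E, B6->F; hits B1=T, B5=F, B6=F, B7=E
test 2 (h=6, q=1) fires B1->F, B3->S, B2->F, B5->F, B7->E, B6->T; hits B1=F, B2=F, B3=S, B5=F, B6=T, B7=E
test 3 (h=5, q=1) fires B1->F, B3->S, B2->F, B5->F, B7->E, B6->T; hits B1=F, B2=F, B3=S, B5=F, B6=T, B7=E
test 4 (h=8, q=8) fires B1->T, B5->T, B7->S, B6->F; hits B1=T, B5=T, B6=F, B7=S
test 5 (h=0, q=1) fires B1->F, B3->S, B2->F, B5->F, B7->E, B6->T; hits B1=F, B2=F, B3=S, B5=F, B6=T, B7=E
test 6 (h=4, q=6) fires B1->T, B5->F, B7->E, B6->T; hits B1=T, B5=F, B6=T, B7=E
test 7 (h=6, q=7) fires B1->T, B5->F, B7->E, B6->T; hits B1=T, B5=F, B6=T, B7=E
test 8 (h=0, q=9) fires B1->T, B5->F, B7->E, B6->T; hits B1=T, B5=F, B6=T, B7=E
test 9 (h=2, q=5) fires B1->T, B5->F, B7->S, B6->F; hits B1=T, B5=F, B6=F, B7=S
test 10 (h=4, q=4) fires B1->T, B5->T, B7->S, B6->F; hits B1=T, B5=T, B6=F, B7=S
union over the pool: B1=T, B1=F, B2=F, B3=S, B5=T, B5=F, B6=T, B6=F, B7=S, B7=E
uncovered (4 of 14): B2=T, B3=E, B4=S, B4=E

Answer: 4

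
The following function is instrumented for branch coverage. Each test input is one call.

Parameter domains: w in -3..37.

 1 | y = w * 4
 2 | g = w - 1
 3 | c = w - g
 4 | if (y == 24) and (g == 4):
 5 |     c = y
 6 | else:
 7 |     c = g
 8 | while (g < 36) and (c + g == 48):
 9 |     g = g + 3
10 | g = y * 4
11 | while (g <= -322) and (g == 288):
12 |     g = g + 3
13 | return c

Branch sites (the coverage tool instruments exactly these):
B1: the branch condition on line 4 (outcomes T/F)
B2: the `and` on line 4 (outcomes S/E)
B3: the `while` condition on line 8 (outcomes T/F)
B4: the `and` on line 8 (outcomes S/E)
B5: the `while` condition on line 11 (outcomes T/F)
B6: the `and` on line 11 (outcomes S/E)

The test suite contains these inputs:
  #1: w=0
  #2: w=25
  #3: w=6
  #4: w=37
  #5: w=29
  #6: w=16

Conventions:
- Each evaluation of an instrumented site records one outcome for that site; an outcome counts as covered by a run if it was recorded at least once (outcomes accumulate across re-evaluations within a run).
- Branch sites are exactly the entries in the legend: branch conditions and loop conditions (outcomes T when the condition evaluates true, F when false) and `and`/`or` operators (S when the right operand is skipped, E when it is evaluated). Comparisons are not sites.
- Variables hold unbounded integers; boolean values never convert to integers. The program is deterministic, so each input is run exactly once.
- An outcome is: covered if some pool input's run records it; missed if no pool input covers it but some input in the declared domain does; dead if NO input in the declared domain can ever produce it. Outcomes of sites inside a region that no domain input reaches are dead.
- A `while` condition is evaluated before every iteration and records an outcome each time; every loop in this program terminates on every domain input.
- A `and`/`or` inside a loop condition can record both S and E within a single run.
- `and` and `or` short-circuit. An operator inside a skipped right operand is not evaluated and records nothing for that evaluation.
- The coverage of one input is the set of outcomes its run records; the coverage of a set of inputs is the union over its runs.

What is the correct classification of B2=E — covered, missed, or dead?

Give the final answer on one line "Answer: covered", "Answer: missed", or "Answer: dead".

B2=E is recorded by pool input(s) 3 -> covered

Answer: covered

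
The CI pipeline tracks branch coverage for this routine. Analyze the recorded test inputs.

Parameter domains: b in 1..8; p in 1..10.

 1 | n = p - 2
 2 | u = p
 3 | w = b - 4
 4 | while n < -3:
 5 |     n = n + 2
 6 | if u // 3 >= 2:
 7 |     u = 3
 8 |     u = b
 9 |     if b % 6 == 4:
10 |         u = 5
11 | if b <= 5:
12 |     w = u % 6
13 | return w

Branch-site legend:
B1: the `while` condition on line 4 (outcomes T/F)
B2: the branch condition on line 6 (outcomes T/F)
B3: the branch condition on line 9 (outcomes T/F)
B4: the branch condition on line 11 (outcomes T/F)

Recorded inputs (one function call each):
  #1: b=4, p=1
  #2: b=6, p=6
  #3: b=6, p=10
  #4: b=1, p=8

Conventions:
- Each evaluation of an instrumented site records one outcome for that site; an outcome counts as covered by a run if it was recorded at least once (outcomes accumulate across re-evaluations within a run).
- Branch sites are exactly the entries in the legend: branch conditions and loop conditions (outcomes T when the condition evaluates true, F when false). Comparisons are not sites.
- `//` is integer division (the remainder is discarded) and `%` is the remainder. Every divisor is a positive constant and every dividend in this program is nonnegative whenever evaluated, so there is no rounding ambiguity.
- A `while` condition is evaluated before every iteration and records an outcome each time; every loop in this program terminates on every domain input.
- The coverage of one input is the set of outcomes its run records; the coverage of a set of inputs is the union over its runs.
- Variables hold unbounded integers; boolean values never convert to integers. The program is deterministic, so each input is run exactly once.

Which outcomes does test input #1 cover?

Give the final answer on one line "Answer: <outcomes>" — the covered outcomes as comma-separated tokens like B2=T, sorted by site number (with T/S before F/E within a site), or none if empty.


Tracing the run of input #1 (b=4, p=1):
  B1->F, B2->F, B4->T
deduplicating events, the covered set is: B1=F, B2=F, B4=T
Answer: B1=F, B2=F, B4=T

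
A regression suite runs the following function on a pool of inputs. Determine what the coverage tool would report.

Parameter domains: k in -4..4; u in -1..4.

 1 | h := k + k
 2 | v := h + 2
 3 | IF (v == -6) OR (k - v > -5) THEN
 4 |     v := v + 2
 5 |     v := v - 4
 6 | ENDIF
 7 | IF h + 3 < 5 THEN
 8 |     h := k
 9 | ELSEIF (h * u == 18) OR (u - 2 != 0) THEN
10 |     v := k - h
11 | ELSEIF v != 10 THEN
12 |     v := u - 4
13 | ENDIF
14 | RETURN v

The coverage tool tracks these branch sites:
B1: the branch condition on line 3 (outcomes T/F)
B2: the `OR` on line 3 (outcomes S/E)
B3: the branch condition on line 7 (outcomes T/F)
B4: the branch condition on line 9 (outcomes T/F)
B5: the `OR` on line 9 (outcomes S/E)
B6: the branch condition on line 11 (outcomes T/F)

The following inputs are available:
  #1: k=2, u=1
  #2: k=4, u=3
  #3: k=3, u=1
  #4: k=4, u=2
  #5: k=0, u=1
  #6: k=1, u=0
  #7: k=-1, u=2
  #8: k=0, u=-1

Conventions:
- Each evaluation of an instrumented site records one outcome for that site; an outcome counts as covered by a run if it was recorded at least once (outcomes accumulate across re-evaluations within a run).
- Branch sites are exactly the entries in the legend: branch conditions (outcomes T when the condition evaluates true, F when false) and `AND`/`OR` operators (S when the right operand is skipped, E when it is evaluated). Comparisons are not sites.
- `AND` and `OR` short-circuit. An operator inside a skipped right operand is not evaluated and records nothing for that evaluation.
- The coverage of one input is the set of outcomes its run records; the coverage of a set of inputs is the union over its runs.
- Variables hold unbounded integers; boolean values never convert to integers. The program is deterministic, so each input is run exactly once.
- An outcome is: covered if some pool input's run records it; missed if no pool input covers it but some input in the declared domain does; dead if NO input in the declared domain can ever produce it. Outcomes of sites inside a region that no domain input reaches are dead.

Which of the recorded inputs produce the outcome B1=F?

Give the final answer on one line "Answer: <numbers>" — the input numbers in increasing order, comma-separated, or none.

input #1 (k=2, u=1): does not produce B1=F
input #2 (k=4, u=3): produces B1=F
input #3 (k=3, u=1): produces B1=F
input #4 (k=4, u=2): produces B1=F
input #5 (k=0, u=1): does not produce B1=F
input #6 (k=1, u=0): does not produce B1=F
input #7 (k=-1, u=2): does not produce B1=F
input #8 (k=0, u=-1): does not produce B1=F

Answer: 2, 3, 4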